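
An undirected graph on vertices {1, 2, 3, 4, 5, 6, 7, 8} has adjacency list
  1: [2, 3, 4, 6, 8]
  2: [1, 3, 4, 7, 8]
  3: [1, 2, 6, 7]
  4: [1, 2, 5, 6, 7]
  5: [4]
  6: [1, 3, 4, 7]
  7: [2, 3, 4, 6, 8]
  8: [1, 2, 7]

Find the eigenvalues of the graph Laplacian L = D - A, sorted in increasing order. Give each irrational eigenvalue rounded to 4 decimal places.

[0, 0.9124, 2.8870, 4.4649, 4.8819, 5, 6.7034, 7.1505]

Each diagonal entry of L is the vertex degree and each off-diagonal entry is -1 where an edge is present, 0 otherwise; in the order [1, 2, 3, 4, 5, 6, 7, 8] the diagonal is [5, 5, 4, 5, 1, 4, 5, 3]. Diagonalising L (or applying a numerical eigensolver to the 8x8 matrix) gives the spectrum above. The single zero eigenvalue shows the graph is connected. The largest eigenvalue, 7.1505, is at most the vertex count 8.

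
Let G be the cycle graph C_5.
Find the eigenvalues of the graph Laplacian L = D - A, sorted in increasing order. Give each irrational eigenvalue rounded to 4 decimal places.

[0, 1.3820, 1.3820, 3.6180, 3.6180]

The graph has 5 vertices and degree multiset [2, 2, 2, 2, 2]; D is the diagonal matrix of degrees and L = D - A. Diagonalising L (or applying a numerical eigensolver to the 5x5 matrix) gives the spectrum above. By the matrix-tree theorem the graph has (1/5) * product of the nonzero eigenvalues = 5 spanning trees. There is one zero in the spectrum, matching the 1 component.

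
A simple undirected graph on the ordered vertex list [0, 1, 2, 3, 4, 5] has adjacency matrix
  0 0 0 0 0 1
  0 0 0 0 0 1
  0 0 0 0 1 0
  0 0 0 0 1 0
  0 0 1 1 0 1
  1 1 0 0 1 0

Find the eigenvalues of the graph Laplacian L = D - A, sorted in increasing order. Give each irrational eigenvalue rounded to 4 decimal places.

[0, 0.4384, 1, 1, 3, 4.5616]

Each diagonal entry of L is the vertex degree and each off-diagonal entry is -1 where an edge is present, 0 otherwise; in the order [0, 1, 2, 3, 4, 5] the diagonal is [1, 1, 1, 1, 3, 3]. L is symmetric positive semidefinite, so every eigenvalue is real and nonnegative. The eigenvalues sum to 10, which equals trace(L) = 2|E|.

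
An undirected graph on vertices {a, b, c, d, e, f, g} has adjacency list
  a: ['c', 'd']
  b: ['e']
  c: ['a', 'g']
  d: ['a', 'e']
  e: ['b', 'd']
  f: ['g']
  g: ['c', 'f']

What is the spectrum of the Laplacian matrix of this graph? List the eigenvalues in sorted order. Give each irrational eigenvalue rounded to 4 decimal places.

[0, 0.1981, 0.7530, 1.5550, 2.4450, 3.2470, 3.8019]

Each diagonal entry of L is the vertex degree and each off-diagonal entry is -1 where an edge is present, 0 otherwise; in the order [a, b, c, d, e, f, g] the diagonal is [2, 1, 2, 2, 2, 1, 2]. The multiplicity of 0 as a Laplacian eigenvalue equals the number of connected components. The single zero eigenvalue shows the graph is connected.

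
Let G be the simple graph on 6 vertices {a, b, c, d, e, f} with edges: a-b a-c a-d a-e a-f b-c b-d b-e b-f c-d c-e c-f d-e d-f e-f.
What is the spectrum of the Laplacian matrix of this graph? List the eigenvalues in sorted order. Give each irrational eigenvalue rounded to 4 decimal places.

Reading degrees in the order [a, b, c, d, e, f] gives [5, 5, 5, 5, 5, 5]; set D = diag(5, 5, 5, 5, 5, 5) and form L = D - A. Diagonalising L (or applying a numerical eigensolver to the 6x6 matrix) gives the spectrum above. The largest eigenvalue, 6, is at most the vertex count 6. There is one zero in the spectrum, matching the 1 component.

[0, 6, 6, 6, 6, 6]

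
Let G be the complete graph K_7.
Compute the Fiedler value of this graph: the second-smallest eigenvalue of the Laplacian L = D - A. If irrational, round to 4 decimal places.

7

The graph has 7 vertices and degree multiset [6, 6, 6, 6, 6, 6, 6]; D is the diagonal matrix of degrees and L = D - A. The smallest Laplacian eigenvalue is always 0. The next one, lambda_2 = 7, measures how hard the graph is to disconnect: larger values mean better connectivity.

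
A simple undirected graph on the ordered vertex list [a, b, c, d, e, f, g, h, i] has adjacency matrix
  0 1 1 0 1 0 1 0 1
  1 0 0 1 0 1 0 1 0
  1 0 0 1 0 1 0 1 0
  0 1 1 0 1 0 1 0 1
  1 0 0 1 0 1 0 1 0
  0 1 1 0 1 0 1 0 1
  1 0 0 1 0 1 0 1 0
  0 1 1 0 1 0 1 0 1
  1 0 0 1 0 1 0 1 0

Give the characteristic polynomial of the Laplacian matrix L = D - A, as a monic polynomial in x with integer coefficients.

x^9 - 40x^8 + 690x^7 - 6720x^6 + 40485x^5 - 154704x^4 + 366560x^3 - 492800x^2 + 288000x

Each diagonal entry of L is the vertex degree and each off-diagonal entry is -1 where an edge is present, 0 otherwise; in the order [a, b, c, d, e, f, g, h, i] the diagonal is [5, 4, 4, 5, 4, 5, 4, 5, 4]. Computing det(xI - L) by cofactor expansion (or equivalently via sum-over-permutations) gives x^9 - 40x^8 + 690x^7 - 6720x^6 + 40485x^5 - 154704x^4 + 366560x^3 - 492800x^2 + 288000x. Since p(0) = det(-L) = 0, x divides p(x). By the matrix-tree theorem the graph has (1/9) * product of the nonzero eigenvalues = 32000 spanning trees.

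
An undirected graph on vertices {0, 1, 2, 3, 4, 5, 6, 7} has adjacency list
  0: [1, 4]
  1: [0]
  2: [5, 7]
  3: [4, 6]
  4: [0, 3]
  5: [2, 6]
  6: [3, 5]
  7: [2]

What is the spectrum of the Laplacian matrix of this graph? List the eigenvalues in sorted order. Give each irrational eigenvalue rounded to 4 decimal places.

[0, 0.1522, 0.5858, 1.2346, 2, 2.7654, 3.4142, 3.8478]

With the vertex order [0, 1, 2, 3, 4, 5, 6, 7], the degrees are [2, 1, 2, 2, 2, 2, 2, 1], giving D = diag(2, 1, 2, 2, 2, 2, 2, 1) and L = D - A. The multiplicity of 0 as a Laplacian eigenvalue equals the number of connected components. The eigenvalues sum to 14, which equals trace(L) = 2|E|.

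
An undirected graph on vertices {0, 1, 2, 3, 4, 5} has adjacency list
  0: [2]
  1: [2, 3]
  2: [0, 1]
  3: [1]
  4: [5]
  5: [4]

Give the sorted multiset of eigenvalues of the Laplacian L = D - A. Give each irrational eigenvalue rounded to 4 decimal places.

[0, 0, 0.5858, 2, 2, 3.4142]

Reading degrees in the order [0, 1, 2, 3, 4, 5] gives [1, 2, 2, 1, 1, 1]; set D = diag(1, 2, 2, 1, 1, 1) and form L = D - A. Diagonalising L (or applying a numerical eigensolver to the 6x6 matrix) gives the spectrum above. The 2 zero eigenvalues correspond to the 2 connected components. The eigenvalues sum to 8, which equals trace(L) = 2|E|.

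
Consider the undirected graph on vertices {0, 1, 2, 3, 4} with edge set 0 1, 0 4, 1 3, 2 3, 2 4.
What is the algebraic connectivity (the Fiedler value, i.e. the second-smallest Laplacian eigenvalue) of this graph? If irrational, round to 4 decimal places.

With the vertex order [0, 1, 2, 3, 4], the degrees are [2, 2, 2, 2, 2], giving D = diag(2, 2, 2, 2, 2) and L = D - A. The sorted Laplacian eigenvalues are [0, 1.3820, 1.3820, 3.6180, 3.6180]; the algebraic connectivity is the second entry, 1.3820.

1.3820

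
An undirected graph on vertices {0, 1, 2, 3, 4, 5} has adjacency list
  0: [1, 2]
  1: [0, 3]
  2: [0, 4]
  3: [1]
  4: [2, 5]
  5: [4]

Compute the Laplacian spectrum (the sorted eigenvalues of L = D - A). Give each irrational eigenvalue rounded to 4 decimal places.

With the vertex order [0, 1, 2, 3, 4, 5], the degrees are [2, 2, 2, 1, 2, 1], giving D = diag(2, 2, 2, 1, 2, 1) and L = D - A. L is symmetric positive semidefinite, so every eigenvalue is real and nonnegative. By the matrix-tree theorem the graph has (1/6) * product of the nonzero eigenvalues = 1 spanning tree.

[0, 0.2679, 1, 2, 3, 3.7321]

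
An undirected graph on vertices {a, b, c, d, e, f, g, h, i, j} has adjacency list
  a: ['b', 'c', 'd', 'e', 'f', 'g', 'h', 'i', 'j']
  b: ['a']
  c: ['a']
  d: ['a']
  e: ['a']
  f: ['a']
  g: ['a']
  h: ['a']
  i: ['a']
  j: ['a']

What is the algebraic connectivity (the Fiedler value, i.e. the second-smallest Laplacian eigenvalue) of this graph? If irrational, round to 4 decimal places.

Each diagonal entry of L is the vertex degree and each off-diagonal entry is -1 where an edge is present, 0 otherwise; in the order [a, b, c, d, e, f, g, h, i, j] the diagonal is [9, 1, 1, 1, 1, 1, 1, 1, 1, 1]. The smallest Laplacian eigenvalue is always 0. The next one, lambda_2 = 1, measures how hard the graph is to disconnect: larger values mean better connectivity. There is one zero in the spectrum, matching the 1 component.

1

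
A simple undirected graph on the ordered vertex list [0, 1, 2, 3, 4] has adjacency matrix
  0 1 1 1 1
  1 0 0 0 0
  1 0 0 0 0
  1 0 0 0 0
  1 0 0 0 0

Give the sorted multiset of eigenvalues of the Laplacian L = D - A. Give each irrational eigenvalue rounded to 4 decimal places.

Reading degrees in the order [0, 1, 2, 3, 4] gives [4, 1, 1, 1, 1]; set D = diag(4, 1, 1, 1, 1) and form L = D - A. The multiplicity of 0 as a Laplacian eigenvalue equals the number of connected components. The largest eigenvalue, 5, is at most the vertex count 5. The eigenvalues sum to 8, which equals trace(L) = 2|E|.

[0, 1, 1, 1, 5]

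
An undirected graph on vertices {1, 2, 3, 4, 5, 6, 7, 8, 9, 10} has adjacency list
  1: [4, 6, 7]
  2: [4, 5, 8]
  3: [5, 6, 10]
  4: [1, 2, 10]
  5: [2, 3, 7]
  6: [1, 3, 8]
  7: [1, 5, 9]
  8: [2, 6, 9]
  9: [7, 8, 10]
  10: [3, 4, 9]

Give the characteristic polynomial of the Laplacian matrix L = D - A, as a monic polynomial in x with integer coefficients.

x^10 - 30x^9 + 390x^8 - 2880x^7 + 13305x^6 - 39882x^5 + 77640x^4 - 94800x^3 + 66000x^2 - 20000x

Each diagonal entry of L is the vertex degree and each off-diagonal entry is -1 where an edge is present, 0 otherwise; in the order [1, 2, 3, 4, 5, 6, 7, 8, 9, 10] the diagonal is [3, 3, 3, 3, 3, 3, 3, 3, 3, 3]. Computing det(xI - L) by cofactor expansion (or equivalently via sum-over-permutations) gives x^10 - 30x^9 + 390x^8 - 2880x^7 + 13305x^6 - 39882x^5 + 77640x^4 - 94800x^3 + 66000x^2 - 20000x. The coefficient of x^9 equals -trace(L) = -30, matching the sum of degrees. The eigenvalues sum to 30, which equals trace(L) = 2|E|.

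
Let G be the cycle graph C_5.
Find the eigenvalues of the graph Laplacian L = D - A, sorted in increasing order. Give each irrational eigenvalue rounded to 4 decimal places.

[0, 1.3820, 1.3820, 3.6180, 3.6180]

The graph has 5 vertices and degree multiset [2, 2, 2, 2, 2]; D is the diagonal matrix of degrees and L = D - A. Diagonalising L (or applying a numerical eigensolver to the 5x5 matrix) gives the spectrum above.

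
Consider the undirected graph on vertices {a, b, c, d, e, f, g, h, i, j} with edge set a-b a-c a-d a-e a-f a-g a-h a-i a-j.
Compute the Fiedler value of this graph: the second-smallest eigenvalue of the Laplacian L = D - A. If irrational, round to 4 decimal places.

1

Reading degrees in the order [a, b, c, d, e, f, g, h, i, j] gives [9, 1, 1, 1, 1, 1, 1, 1, 1, 1]; set D = diag(9, 1, 1, 1, 1, 1, 1, 1, 1, 1) and form L = D - A. The sorted Laplacian eigenvalues are [0, 1, 1, 1, 1, 1, 1, 1, 1, 10]; the algebraic connectivity is the second entry, 1. There is one zero in the spectrum, matching the 1 component.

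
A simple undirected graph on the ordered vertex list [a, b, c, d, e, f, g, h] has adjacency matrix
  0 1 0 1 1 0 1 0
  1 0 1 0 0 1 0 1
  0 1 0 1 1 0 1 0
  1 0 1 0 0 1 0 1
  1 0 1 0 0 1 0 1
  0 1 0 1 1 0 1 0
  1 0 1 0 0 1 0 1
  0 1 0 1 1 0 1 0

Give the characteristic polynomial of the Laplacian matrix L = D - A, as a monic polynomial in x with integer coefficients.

x^8 - 32x^7 + 432x^6 - 3200x^5 + 14080x^4 - 36864x^3 + 53248x^2 - 32768x

With the vertex order [a, b, c, d, e, f, g, h], the degrees are [4, 4, 4, 4, 4, 4, 4, 4], giving D = diag(4, 4, 4, 4, 4, 4, 4, 4) and L = D - A. L has integer entries, so p(x) = det(xI - L) has integer coefficients. Expanding the determinant yields x^8 - 32x^7 + 432x^6 - 3200x^5 + 14080x^4 - 36864x^3 + 53248x^2 - 32768x. The coefficient of x^7 equals -trace(L) = -32, matching the sum of degrees. There is one zero in the spectrum, matching the 1 component. By the matrix-tree theorem the graph has (1/8) * product of the nonzero eigenvalues = 4096 spanning trees.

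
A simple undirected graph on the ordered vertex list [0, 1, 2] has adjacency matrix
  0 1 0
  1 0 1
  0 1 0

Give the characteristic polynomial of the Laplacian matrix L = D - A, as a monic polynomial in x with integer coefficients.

x^3 - 4x^2 + 3x

Each diagonal entry of L is the vertex degree and each off-diagonal entry is -1 where an edge is present, 0 otherwise; in the order [0, 1, 2] the diagonal is [1, 2, 1]. Computing det(xI - L) by cofactor expansion (or equivalently via sum-over-permutations) gives x^3 - 4x^2 + 3x. The constant term is 0 because L is singular (the all-ones vector lies in its kernel). There is one zero in the spectrum, matching the 1 component. The eigenvalues sum to 4, which equals trace(L) = 2|E|.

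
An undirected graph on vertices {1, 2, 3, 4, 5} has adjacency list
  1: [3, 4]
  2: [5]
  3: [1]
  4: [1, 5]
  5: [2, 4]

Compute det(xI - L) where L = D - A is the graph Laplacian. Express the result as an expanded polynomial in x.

Reading degrees in the order [1, 2, 3, 4, 5] gives [2, 1, 1, 2, 2]; set D = diag(2, 1, 1, 2, 2) and form L = D - A. Computing det(xI - L) by cofactor expansion (or equivalently via sum-over-permutations) gives x^5 - 8x^4 + 21x^3 - 20x^2 + 5x. The coefficient of x^4 equals -trace(L) = -8, matching the sum of degrees. The largest eigenvalue, 3.6180, is at most the vertex count 5.

x^5 - 8x^4 + 21x^3 - 20x^2 + 5x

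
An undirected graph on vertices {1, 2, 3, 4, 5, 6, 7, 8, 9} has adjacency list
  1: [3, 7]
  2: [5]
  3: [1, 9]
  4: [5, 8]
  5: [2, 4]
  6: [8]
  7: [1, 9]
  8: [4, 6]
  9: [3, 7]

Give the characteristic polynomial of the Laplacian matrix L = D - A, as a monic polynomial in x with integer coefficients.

With the vertex order [1, 2, 3, 4, 5, 6, 7, 8, 9], the degrees are [2, 1, 2, 2, 2, 1, 2, 2, 2], giving D = diag(2, 1, 2, 2, 2, 1, 2, 2, 2) and L = D - A. L has integer entries, so p(x) = det(xI - L) has integer coefficients. Expanding the determinant yields x^9 - 16x^8 + 105x^7 - 364x^6 + 713x^5 - 776x^4 + 420x^3 - 80x^2. Since p(0) = det(-L) = 0, x divides p(x).

x^9 - 16x^8 + 105x^7 - 364x^6 + 713x^5 - 776x^4 + 420x^3 - 80x^2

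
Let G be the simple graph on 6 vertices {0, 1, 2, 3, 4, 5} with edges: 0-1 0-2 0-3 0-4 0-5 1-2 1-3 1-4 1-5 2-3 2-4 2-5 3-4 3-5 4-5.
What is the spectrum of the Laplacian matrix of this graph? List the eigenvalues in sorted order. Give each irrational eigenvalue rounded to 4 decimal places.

Reading degrees in the order [0, 1, 2, 3, 4, 5] gives [5, 5, 5, 5, 5, 5]; set D = diag(5, 5, 5, 5, 5, 5) and form L = D - A. Since every row of L sums to 0, the all-ones vector is in the kernel and 0 is an eigenvalue. The single zero eigenvalue shows the graph is connected.

[0, 6, 6, 6, 6, 6]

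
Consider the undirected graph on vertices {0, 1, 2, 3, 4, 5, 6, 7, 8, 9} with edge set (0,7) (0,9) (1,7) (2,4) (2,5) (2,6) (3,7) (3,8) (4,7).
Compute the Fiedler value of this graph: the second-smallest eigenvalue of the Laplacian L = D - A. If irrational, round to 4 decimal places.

0.1898

With the vertex order [0, 1, 2, 3, 4, 5, 6, 7, 8, 9], the degrees are [2, 1, 3, 2, 2, 1, 1, 4, 1, 1], giving D = diag(2, 1, 3, 2, 2, 1, 1, 4, 1, 1) and L = D - A. Computing the eigenvalues of L and sorting gives [0, 0.1898, 0.3820, 0.7154, 1, 1.5268, 2.2743, 2.6180, 4.0296, 5.2641]. The Fiedler value lambda_2 = 0.1898 is strictly positive, so the graph is connected. The largest eigenvalue, 5.2641, is at most the vertex count 10.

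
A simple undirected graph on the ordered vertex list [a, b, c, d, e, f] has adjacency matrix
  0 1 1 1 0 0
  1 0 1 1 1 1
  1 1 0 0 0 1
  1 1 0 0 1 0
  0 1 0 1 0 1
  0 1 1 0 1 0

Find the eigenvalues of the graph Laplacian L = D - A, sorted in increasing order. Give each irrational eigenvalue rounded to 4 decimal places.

[0, 2.3820, 2.3820, 4.6180, 4.6180, 6]

Reading degrees in the order [a, b, c, d, e, f] gives [3, 5, 3, 3, 3, 3]; set D = diag(3, 5, 3, 3, 3, 3) and form L = D - A. Diagonalising L (or applying a numerical eigensolver to the 6x6 matrix) gives the spectrum above. There is one zero in the spectrum, matching the 1 component.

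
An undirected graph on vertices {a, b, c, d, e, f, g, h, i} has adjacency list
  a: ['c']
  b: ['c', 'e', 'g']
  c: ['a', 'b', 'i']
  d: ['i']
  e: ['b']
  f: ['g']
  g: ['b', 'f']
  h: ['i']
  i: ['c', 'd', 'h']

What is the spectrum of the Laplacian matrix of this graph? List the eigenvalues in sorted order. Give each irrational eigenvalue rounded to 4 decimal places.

Reading degrees in the order [a, b, c, d, e, f, g, h, i] gives [1, 3, 3, 1, 1, 1, 2, 1, 3]; set D = diag(1, 3, 3, 1, 1, 1, 2, 1, 3) and form L = D - A. The multiplicity of 0 as a Laplacian eigenvalue equals the number of connected components. The largest eigenvalue, 4.8468, is at most the vertex count 9.

[0, 0.2118, 0.5546, 0.7223, 1, 2.0782, 2.7338, 3.8525, 4.8468]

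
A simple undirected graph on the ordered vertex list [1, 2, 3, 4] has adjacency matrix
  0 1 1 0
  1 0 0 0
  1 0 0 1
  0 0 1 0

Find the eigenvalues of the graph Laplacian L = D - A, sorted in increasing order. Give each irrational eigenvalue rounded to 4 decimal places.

[0, 0.5858, 2, 3.4142]

Each diagonal entry of L is the vertex degree and each off-diagonal entry is -1 where an edge is present, 0 otherwise; in the order [1, 2, 3, 4] the diagonal is [2, 1, 2, 1]. L is symmetric positive semidefinite, so every eigenvalue is real and nonnegative. The eigenvalues sum to 6, which equals trace(L) = 2|E|.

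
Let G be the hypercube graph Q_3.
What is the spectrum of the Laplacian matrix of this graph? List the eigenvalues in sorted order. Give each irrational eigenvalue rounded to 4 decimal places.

[0, 2, 2, 2, 4, 4, 4, 6]

The graph has 8 vertices and degree multiset [3, 3, 3, 3, 3, 3, 3, 3]; D is the diagonal matrix of degrees and L = D - A. Since every row of L sums to 0, the all-ones vector is in the kernel and 0 is an eigenvalue. The single zero eigenvalue shows the graph is connected.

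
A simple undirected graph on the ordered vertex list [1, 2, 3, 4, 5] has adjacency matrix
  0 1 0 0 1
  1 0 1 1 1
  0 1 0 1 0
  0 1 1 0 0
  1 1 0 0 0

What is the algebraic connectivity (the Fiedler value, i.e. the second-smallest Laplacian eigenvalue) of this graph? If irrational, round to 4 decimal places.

Each diagonal entry of L is the vertex degree and each off-diagonal entry is -1 where an edge is present, 0 otherwise; in the order [1, 2, 3, 4, 5] the diagonal is [2, 4, 2, 2, 2]. The smallest Laplacian eigenvalue is always 0. The next one, lambda_2 = 1, measures how hard the graph is to disconnect: larger values mean better connectivity. There is one zero in the spectrum, matching the 1 component. By the matrix-tree theorem the graph has (1/5) * product of the nonzero eigenvalues = 9 spanning trees.

1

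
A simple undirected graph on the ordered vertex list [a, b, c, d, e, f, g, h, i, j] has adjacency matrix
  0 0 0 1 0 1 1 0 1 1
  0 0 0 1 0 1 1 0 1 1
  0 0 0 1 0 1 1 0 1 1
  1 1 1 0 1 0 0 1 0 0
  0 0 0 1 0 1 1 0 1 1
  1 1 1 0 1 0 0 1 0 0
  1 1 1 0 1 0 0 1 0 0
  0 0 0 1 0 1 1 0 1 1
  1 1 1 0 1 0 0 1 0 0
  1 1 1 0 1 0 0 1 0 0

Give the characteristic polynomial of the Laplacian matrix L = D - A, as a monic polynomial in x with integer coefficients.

x^10 - 50x^9 + 1100x^8 - 14000x^7 + 113750x^6 - 612500x^5 + 2187500x^4 - 5000000x^3 + 6640625x^2 - 3906250x

Reading degrees in the order [a, b, c, d, e, f, g, h, i, j] gives [5, 5, 5, 5, 5, 5, 5, 5, 5, 5]; set D = diag(5, 5, 5, 5, 5, 5, 5, 5, 5, 5) and form L = D - A. L has integer entries, so p(x) = det(xI - L) has integer coefficients. Expanding the determinant yields x^10 - 50x^9 + 1100x^8 - 14000x^7 + 113750x^6 - 612500x^5 + 2187500x^4 - 5000000x^3 + 6640625x^2 - 3906250x. The coefficient of x^9 equals -trace(L) = -50, matching the sum of degrees. The largest eigenvalue, 10, is at most the vertex count 10. The eigenvalues sum to 50, which equals trace(L) = 2|E|.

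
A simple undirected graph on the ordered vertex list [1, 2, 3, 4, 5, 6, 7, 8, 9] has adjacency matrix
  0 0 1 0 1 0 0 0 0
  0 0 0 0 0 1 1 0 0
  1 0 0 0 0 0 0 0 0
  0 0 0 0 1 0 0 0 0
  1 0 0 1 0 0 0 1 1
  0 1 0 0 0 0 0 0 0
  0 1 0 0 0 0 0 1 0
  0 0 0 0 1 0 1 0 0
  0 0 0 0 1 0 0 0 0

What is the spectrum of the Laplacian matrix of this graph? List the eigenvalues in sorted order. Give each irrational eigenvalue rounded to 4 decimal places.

Each diagonal entry of L is the vertex degree and each off-diagonal entry is -1 where an edge is present, 0 otherwise; in the order [1, 2, 3, 4, 5, 6, 7, 8, 9] the diagonal is [2, 2, 1, 1, 4, 1, 2, 2, 1]. Diagonalising L (or applying a numerical eigensolver to the 9x9 matrix) gives the spectrum above. The largest eigenvalue, 5.1743, is at most the vertex count 9. There is one zero in the spectrum, matching the 1 component.

[0, 0.1774, 0.5242, 1, 1, 2.1609, 2.4961, 3.4670, 5.1743]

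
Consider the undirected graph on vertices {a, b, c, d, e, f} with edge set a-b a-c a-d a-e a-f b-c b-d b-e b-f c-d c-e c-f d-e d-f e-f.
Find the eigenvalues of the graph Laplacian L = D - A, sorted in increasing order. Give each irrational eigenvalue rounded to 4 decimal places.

With the vertex order [a, b, c, d, e, f], the degrees are [5, 5, 5, 5, 5, 5], giving D = diag(5, 5, 5, 5, 5, 5) and L = D - A. The multiplicity of 0 as a Laplacian eigenvalue equals the number of connected components. The single zero eigenvalue shows the graph is connected. By the matrix-tree theorem the graph has (1/6) * product of the nonzero eigenvalues = 1296 spanning trees.

[0, 6, 6, 6, 6, 6]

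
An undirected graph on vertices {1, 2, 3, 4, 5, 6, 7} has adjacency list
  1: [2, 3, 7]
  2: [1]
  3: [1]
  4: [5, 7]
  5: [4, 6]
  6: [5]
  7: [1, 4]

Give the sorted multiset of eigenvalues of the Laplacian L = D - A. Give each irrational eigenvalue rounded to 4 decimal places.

[0, 0.2254, 1, 1, 2.1859, 3.3604, 4.2283]

Each diagonal entry of L is the vertex degree and each off-diagonal entry is -1 where an edge is present, 0 otherwise; in the order [1, 2, 3, 4, 5, 6, 7] the diagonal is [3, 1, 1, 2, 2, 1, 2]. The multiplicity of 0 as a Laplacian eigenvalue equals the number of connected components. The eigenvalues sum to 12, which equals trace(L) = 2|E|.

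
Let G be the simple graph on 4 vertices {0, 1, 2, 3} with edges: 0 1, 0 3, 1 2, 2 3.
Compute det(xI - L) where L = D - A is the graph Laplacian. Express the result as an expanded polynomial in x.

x^4 - 8x^3 + 20x^2 - 16x

Each diagonal entry of L is the vertex degree and each off-diagonal entry is -1 where an edge is present, 0 otherwise; in the order [0, 1, 2, 3] the diagonal is [2, 2, 2, 2]. Computing det(xI - L) by cofactor expansion (or equivalently via sum-over-permutations) gives x^4 - 8x^3 + 20x^2 - 16x. Since p(0) = det(-L) = 0, x divides p(x). The largest eigenvalue, 4, is at most the vertex count 4.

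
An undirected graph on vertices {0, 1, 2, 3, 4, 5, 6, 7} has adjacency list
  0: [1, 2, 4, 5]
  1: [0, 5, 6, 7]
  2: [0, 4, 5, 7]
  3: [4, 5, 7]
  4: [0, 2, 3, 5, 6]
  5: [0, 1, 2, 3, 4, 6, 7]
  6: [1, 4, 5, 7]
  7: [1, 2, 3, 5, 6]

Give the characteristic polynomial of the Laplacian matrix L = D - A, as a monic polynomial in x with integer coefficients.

x^8 - 36x^7 + 544x^6 - 4470x^5 + 21559x^4 - 61012x^3 + 93793x^2 - 60424x

Each diagonal entry of L is the vertex degree and each off-diagonal entry is -1 where an edge is present, 0 otherwise; in the order [0, 1, 2, 3, 4, 5, 6, 7] the diagonal is [4, 4, 4, 3, 5, 7, 4, 5]. L has integer entries, so p(x) = det(xI - L) has integer coefficients. Expanding the determinant yields x^8 - 36x^7 + 544x^6 - 4470x^5 + 21559x^4 - 61012x^3 + 93793x^2 - 60424x. Since p(0) = det(-L) = 0, x divides p(x). By the matrix-tree theorem the graph has (1/8) * product of the nonzero eigenvalues = 7553 spanning trees.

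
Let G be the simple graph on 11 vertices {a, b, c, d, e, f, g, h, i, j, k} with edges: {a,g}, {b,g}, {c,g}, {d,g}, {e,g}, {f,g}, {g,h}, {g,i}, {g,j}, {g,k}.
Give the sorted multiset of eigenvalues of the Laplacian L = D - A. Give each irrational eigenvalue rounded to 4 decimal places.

[0, 1, 1, 1, 1, 1, 1, 1, 1, 1, 11]

With the vertex order [a, b, c, d, e, f, g, h, i, j, k], the degrees are [1, 1, 1, 1, 1, 1, 10, 1, 1, 1, 1], giving D = diag(1, 1, 1, 1, 1, 1, 10, 1, 1, 1, 1) and L = D - A. L is symmetric positive semidefinite, so every eigenvalue is real and nonnegative. The single zero eigenvalue shows the graph is connected. The largest eigenvalue, 11, is at most the vertex count 11. There is one zero in the spectrum, matching the 1 component.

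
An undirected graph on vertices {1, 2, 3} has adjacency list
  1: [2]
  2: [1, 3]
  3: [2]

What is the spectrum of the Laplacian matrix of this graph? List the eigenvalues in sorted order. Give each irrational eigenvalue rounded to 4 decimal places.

[0, 1, 3]

Each diagonal entry of L is the vertex degree and each off-diagonal entry is -1 where an edge is present, 0 otherwise; in the order [1, 2, 3] the diagonal is [1, 2, 1]. Diagonalising L (or applying a numerical eigensolver to the 3x3 matrix) gives the spectrum above. The single zero eigenvalue shows the graph is connected. There is one zero in the spectrum, matching the 1 component. The eigenvalues sum to 4, which equals trace(L) = 2|E|.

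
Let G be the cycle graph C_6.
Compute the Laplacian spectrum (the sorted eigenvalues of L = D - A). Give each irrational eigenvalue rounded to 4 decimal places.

[0, 1, 1, 3, 3, 4]

The graph has 6 vertices and degree multiset [2, 2, 2, 2, 2, 2]; D is the diagonal matrix of degrees and L = D - A. The multiplicity of 0 as a Laplacian eigenvalue equals the number of connected components.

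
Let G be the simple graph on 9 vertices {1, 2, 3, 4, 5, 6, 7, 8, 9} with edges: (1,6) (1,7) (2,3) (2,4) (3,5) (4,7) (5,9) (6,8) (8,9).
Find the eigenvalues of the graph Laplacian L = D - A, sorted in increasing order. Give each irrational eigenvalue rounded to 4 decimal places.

[0, 0.4679, 0.4679, 1.6527, 1.6527, 3, 3, 3.8794, 3.8794]

With the vertex order [1, 2, 3, 4, 5, 6, 7, 8, 9], the degrees are [2, 2, 2, 2, 2, 2, 2, 2, 2], giving D = diag(2, 2, 2, 2, 2, 2, 2, 2, 2) and L = D - A. The multiplicity of 0 as a Laplacian eigenvalue equals the number of connected components. The single zero eigenvalue shows the graph is connected.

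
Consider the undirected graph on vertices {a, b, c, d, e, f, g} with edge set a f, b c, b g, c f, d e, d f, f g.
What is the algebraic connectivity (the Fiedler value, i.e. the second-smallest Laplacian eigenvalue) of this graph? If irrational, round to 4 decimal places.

0.4330

Each diagonal entry of L is the vertex degree and each off-diagonal entry is -1 where an edge is present, 0 otherwise; in the order [a, b, c, d, e, f, g] the diagonal is [1, 2, 2, 2, 1, 4, 2]. The smallest Laplacian eigenvalue is always 0. The next one, lambda_2 = 0.4330, measures how hard the graph is to disconnect: larger values mean better connectivity. By the matrix-tree theorem the graph has (1/7) * product of the nonzero eigenvalues = 4 spanning trees.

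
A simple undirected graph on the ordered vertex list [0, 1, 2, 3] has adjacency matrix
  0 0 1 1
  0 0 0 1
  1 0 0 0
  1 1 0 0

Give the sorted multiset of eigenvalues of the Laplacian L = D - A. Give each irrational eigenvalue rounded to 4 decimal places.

[0, 0.5858, 2, 3.4142]

Each diagonal entry of L is the vertex degree and each off-diagonal entry is -1 where an edge is present, 0 otherwise; in the order [0, 1, 2, 3] the diagonal is [2, 1, 1, 2]. The multiplicity of 0 as a Laplacian eigenvalue equals the number of connected components. The single zero eigenvalue shows the graph is connected. The largest eigenvalue, 3.4142, is at most the vertex count 4.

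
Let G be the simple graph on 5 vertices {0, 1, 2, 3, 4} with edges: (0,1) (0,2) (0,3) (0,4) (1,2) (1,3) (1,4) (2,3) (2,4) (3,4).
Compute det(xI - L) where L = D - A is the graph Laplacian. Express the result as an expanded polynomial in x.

x^5 - 20x^4 + 150x^3 - 500x^2 + 625x

Each diagonal entry of L is the vertex degree and each off-diagonal entry is -1 where an edge is present, 0 otherwise; in the order [0, 1, 2, 3, 4] the diagonal is [4, 4, 4, 4, 4]. The eigenvalues of L are [0, 5, 5, 5, 5]; the characteristic polynomial is the product of (x - lambda_i), which multiplies out to x^5 - 20x^4 + 150x^3 - 500x^2 + 625x. The constant term is 0 because L is singular (the all-ones vector lies in its kernel). The largest eigenvalue, 5, is at most the vertex count 5.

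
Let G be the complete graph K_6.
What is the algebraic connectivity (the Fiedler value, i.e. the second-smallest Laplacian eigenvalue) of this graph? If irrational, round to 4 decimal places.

6

The graph has 6 vertices and degree multiset [5, 5, 5, 5, 5, 5]; D is the diagonal matrix of degrees and L = D - A. The sorted Laplacian eigenvalues are [0, 6, 6, 6, 6, 6]; the algebraic connectivity is the second entry, 6. By the matrix-tree theorem the graph has (1/6) * product of the nonzero eigenvalues = 1296 spanning trees. The eigenvalues sum to 30, which equals trace(L) = 2|E|.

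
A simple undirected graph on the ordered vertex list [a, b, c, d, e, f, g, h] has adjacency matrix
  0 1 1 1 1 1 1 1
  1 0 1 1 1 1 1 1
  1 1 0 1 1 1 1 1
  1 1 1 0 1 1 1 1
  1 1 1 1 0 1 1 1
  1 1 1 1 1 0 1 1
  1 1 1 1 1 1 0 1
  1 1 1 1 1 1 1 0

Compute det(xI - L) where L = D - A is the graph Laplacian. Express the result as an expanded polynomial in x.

With the vertex order [a, b, c, d, e, f, g, h], the degrees are [7, 7, 7, 7, 7, 7, 7, 7], giving D = diag(7, 7, 7, 7, 7, 7, 7, 7) and L = D - A. Computing det(xI - L) by cofactor expansion (or equivalently via sum-over-permutations) gives x^8 - 56x^7 + 1344x^6 - 17920x^5 + 143360x^4 - 688128x^3 + 1835008x^2 - 2097152x. The coefficient of x^7 equals -trace(L) = -56, matching the sum of degrees. There is one zero in the spectrum, matching the 1 component.

x^8 - 56x^7 + 1344x^6 - 17920x^5 + 143360x^4 - 688128x^3 + 1835008x^2 - 2097152x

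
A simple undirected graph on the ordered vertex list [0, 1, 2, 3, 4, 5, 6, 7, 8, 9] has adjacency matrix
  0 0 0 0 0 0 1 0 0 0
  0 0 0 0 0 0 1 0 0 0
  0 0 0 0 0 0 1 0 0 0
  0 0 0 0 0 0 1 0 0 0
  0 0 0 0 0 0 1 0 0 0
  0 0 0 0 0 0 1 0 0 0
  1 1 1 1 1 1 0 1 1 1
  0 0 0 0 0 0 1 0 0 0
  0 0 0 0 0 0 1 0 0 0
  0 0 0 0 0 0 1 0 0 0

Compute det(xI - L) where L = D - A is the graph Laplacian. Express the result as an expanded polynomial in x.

x^10 - 18x^9 + 108x^8 - 336x^7 + 630x^6 - 756x^5 + 588x^4 - 288x^3 + 81x^2 - 10x

With the vertex order [0, 1, 2, 3, 4, 5, 6, 7, 8, 9], the degrees are [1, 1, 1, 1, 1, 1, 9, 1, 1, 1], giving D = diag(1, 1, 1, 1, 1, 1, 9, 1, 1, 1) and L = D - A. The eigenvalues of L are [0, 1, 1, 1, 1, 1, 1, 1, 1, 10]; the characteristic polynomial is the product of (x - lambda_i), which multiplies out to x^10 - 18x^9 + 108x^8 - 336x^7 + 630x^6 - 756x^5 + 588x^4 - 288x^3 + 81x^2 - 10x. Since p(0) = det(-L) = 0, x divides p(x). The eigenvalues sum to 18, which equals trace(L) = 2|E|. By the matrix-tree theorem the graph has (1/10) * product of the nonzero eigenvalues = 1 spanning tree.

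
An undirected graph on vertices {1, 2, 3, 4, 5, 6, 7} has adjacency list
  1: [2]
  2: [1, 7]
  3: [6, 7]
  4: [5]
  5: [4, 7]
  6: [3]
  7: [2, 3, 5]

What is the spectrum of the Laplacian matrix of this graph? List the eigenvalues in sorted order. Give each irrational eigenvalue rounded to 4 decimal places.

[0, 0.3820, 0.3820, 1.5858, 2.6180, 2.6180, 4.4142]

With the vertex order [1, 2, 3, 4, 5, 6, 7], the degrees are [1, 2, 2, 1, 2, 1, 3], giving D = diag(1, 2, 2, 1, 2, 1, 3) and L = D - A. Since every row of L sums to 0, the all-ones vector is in the kernel and 0 is an eigenvalue. The single zero eigenvalue shows the graph is connected.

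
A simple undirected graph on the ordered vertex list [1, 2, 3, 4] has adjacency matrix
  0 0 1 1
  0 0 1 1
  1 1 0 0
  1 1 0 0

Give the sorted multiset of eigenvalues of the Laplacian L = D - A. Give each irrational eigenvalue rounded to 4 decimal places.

Reading degrees in the order [1, 2, 3, 4] gives [2, 2, 2, 2]; set D = diag(2, 2, 2, 2) and form L = D - A. Diagonalising L (or applying a numerical eigensolver to the 4x4 matrix) gives the spectrum above. By the matrix-tree theorem the graph has (1/4) * product of the nonzero eigenvalues = 4 spanning trees.

[0, 2, 2, 4]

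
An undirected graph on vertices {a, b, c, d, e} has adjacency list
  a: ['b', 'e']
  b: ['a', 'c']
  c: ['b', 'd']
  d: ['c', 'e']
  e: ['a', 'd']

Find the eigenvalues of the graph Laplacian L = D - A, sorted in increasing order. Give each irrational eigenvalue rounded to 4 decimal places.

With the vertex order [a, b, c, d, e], the degrees are [2, 2, 2, 2, 2], giving D = diag(2, 2, 2, 2, 2) and L = D - A. The multiplicity of 0 as a Laplacian eigenvalue equals the number of connected components. By the matrix-tree theorem the graph has (1/5) * product of the nonzero eigenvalues = 5 spanning trees. The largest eigenvalue, 3.6180, is at most the vertex count 5.

[0, 1.3820, 1.3820, 3.6180, 3.6180]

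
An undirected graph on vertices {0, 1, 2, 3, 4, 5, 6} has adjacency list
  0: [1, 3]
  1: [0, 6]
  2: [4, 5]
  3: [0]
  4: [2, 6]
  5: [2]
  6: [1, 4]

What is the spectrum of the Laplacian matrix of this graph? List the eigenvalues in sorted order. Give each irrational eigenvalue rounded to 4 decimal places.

[0, 0.1981, 0.7530, 1.5550, 2.4450, 3.2470, 3.8019]

Reading degrees in the order [0, 1, 2, 3, 4, 5, 6] gives [2, 2, 2, 1, 2, 1, 2]; set D = diag(2, 2, 2, 1, 2, 1, 2) and form L = D - A. Diagonalising L (or applying a numerical eigensolver to the 7x7 matrix) gives the spectrum above.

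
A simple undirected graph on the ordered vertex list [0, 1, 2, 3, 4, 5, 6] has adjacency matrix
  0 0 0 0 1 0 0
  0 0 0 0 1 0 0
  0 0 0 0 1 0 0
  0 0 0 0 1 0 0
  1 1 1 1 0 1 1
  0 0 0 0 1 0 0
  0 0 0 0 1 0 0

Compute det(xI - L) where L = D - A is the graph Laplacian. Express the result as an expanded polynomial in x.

x^7 - 12x^6 + 45x^5 - 80x^4 + 75x^3 - 36x^2 + 7x

Each diagonal entry of L is the vertex degree and each off-diagonal entry is -1 where an edge is present, 0 otherwise; in the order [0, 1, 2, 3, 4, 5, 6] the diagonal is [1, 1, 1, 1, 6, 1, 1]. The eigenvalues of L are [0, 1, 1, 1, 1, 1, 7]; the characteristic polynomial is the product of (x - lambda_i), which multiplies out to x^7 - 12x^6 + 45x^5 - 80x^4 + 75x^3 - 36x^2 + 7x. The constant term is 0 because L is singular (the all-ones vector lies in its kernel).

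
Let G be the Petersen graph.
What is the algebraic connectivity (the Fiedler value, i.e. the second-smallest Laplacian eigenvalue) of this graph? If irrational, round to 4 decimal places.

2

The graph has 10 vertices and degree multiset [3, 3, 3, 3, 3, 3, 3, 3, 3, 3]; D is the diagonal matrix of degrees and L = D - A. The sorted Laplacian eigenvalues are [0, 2, 2, 2, 2, 2, 5, 5, 5, 5]; the algebraic connectivity is the second entry, 2.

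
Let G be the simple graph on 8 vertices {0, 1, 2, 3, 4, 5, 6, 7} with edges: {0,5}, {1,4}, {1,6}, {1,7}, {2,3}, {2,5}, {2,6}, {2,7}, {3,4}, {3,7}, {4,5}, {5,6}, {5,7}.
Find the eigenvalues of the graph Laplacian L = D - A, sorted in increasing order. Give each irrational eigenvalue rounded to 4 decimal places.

[0, 0.9087, 2.3389, 2.6132, 3.6011, 4.3490, 5.5005, 6.6886]

Reading degrees in the order [0, 1, 2, 3, 4, 5, 6, 7] gives [1, 3, 4, 3, 3, 5, 3, 4]; set D = diag(1, 3, 4, 3, 3, 5, 3, 4) and form L = D - A. Diagonalising L (or applying a numerical eigensolver to the 8x8 matrix) gives the spectrum above.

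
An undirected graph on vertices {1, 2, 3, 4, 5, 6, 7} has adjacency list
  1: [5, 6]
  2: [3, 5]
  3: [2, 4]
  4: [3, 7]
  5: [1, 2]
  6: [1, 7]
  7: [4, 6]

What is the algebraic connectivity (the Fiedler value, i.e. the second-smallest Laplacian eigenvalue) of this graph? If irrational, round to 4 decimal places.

0.7530

With the vertex order [1, 2, 3, 4, 5, 6, 7], the degrees are [2, 2, 2, 2, 2, 2, 2], giving D = diag(2, 2, 2, 2, 2, 2, 2) and L = D - A. The smallest Laplacian eigenvalue is always 0. The next one, lambda_2 = 0.7530, measures how hard the graph is to disconnect: larger values mean better connectivity. The largest eigenvalue, 3.8019, is at most the vertex count 7.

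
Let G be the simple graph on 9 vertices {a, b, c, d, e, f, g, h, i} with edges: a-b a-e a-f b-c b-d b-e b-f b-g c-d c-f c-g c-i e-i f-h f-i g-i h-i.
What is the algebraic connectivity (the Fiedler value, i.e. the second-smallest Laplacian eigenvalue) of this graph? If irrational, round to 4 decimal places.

Each diagonal entry of L is the vertex degree and each off-diagonal entry is -1 where an edge is present, 0 otherwise; in the order [a, b, c, d, e, f, g, h, i] the diagonal is [3, 6, 5, 2, 3, 5, 3, 2, 5]. Computing the eigenvalues of L and sorting gives [0, 1.5093, 1.8712, 2.4694, 3.5811, 4.6265, 5.9259, 6.4863, 7.5304]. The Fiedler value lambda_2 = 1.5093 is strictly positive, so the graph is connected. There is one zero in the spectrum, matching the 1 component.

1.5093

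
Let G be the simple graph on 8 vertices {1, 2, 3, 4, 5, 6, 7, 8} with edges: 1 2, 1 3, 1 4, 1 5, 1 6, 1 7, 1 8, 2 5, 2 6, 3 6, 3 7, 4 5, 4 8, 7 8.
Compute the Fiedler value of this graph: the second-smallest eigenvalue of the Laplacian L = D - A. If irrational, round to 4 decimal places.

Each diagonal entry of L is the vertex degree and each off-diagonal entry is -1 where an edge is present, 0 otherwise; in the order [1, 2, 3, 4, 5, 6, 7, 8] the diagonal is [7, 3, 3, 3, 3, 3, 3, 3]. The smallest Laplacian eigenvalue is always 0. The next one, lambda_2 = 1.7530, measures how hard the graph is to disconnect: larger values mean better connectivity. By the matrix-tree theorem the graph has (1/8) * product of the nonzero eigenvalues = 841 spanning trees.

1.7530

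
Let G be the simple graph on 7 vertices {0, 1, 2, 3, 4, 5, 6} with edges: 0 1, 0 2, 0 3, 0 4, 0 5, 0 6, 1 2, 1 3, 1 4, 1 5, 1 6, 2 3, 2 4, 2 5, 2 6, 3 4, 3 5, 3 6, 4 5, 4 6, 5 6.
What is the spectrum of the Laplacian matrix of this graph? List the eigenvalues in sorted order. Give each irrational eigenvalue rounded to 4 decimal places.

Reading degrees in the order [0, 1, 2, 3, 4, 5, 6] gives [6, 6, 6, 6, 6, 6, 6]; set D = diag(6, 6, 6, 6, 6, 6, 6) and form L = D - A. Diagonalising L (or applying a numerical eigensolver to the 7x7 matrix) gives the spectrum above.

[0, 7, 7, 7, 7, 7, 7]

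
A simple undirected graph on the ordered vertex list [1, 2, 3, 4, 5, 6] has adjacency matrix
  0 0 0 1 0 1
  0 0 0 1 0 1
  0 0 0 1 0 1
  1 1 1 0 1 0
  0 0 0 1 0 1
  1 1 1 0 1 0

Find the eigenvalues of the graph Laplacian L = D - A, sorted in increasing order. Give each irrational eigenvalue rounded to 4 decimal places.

Each diagonal entry of L is the vertex degree and each off-diagonal entry is -1 where an edge is present, 0 otherwise; in the order [1, 2, 3, 4, 5, 6] the diagonal is [2, 2, 2, 4, 2, 4]. Since every row of L sums to 0, the all-ones vector is in the kernel and 0 is an eigenvalue. The single zero eigenvalue shows the graph is connected. The largest eigenvalue, 6, is at most the vertex count 6.

[0, 2, 2, 2, 4, 6]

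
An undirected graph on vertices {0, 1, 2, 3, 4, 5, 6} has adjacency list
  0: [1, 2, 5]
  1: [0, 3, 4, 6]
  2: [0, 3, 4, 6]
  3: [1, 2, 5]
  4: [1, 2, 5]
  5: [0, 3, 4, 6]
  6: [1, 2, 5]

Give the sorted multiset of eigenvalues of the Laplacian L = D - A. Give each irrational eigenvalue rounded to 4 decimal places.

Reading degrees in the order [0, 1, 2, 3, 4, 5, 6] gives [3, 4, 4, 3, 3, 4, 3]; set D = diag(3, 4, 4, 3, 3, 4, 3) and form L = D - A. Since every row of L sums to 0, the all-ones vector is in the kernel and 0 is an eigenvalue. The single zero eigenvalue shows the graph is connected. By the matrix-tree theorem the graph has (1/7) * product of the nonzero eigenvalues = 432 spanning trees. The largest eigenvalue, 7, is at most the vertex count 7.

[0, 3, 3, 3, 4, 4, 7]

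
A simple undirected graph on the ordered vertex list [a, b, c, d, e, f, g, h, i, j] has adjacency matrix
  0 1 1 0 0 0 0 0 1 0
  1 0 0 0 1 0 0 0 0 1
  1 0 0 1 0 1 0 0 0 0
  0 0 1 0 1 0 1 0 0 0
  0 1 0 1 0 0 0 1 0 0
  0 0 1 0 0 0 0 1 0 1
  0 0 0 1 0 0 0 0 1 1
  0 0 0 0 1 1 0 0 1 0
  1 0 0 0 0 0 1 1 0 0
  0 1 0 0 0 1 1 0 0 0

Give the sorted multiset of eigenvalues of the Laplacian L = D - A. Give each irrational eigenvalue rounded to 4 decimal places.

With the vertex order [a, b, c, d, e, f, g, h, i, j], the degrees are [3, 3, 3, 3, 3, 3, 3, 3, 3, 3], giving D = diag(3, 3, 3, 3, 3, 3, 3, 3, 3, 3) and L = D - A. The multiplicity of 0 as a Laplacian eigenvalue equals the number of connected components. The single zero eigenvalue shows the graph is connected. There is one zero in the spectrum, matching the 1 component.

[0, 2, 2, 2, 2, 2, 5, 5, 5, 5]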